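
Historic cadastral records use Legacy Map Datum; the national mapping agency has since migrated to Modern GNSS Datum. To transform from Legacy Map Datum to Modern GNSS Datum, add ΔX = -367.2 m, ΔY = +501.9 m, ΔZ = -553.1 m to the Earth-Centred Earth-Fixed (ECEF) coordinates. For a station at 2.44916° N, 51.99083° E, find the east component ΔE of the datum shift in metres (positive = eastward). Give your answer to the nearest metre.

The local east axis at (φ, λ) is (−sin λ, cos λ, 0), so ΔE = −sin(51.99083°)·(-367.2) + cos(51.99083°)·501.9 = 598.39 m.

ΔE = 598 m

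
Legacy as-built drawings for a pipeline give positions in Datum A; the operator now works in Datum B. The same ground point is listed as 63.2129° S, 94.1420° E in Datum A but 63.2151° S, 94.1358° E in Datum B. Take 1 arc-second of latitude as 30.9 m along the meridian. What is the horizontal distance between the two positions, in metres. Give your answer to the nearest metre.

Δφ = -63.2151° − -63.2129° = -0.0022°; Δλ = 94.1358° − 94.1420° = -0.0062°.
1° of latitude = 3600 × 30.90 = 111240 m.
ΔN = Δφ × 111240 = -244.7 m; ΔE = Δλ × 111240 × cos(-63.2129°) = -0.0062 × 111240 × 0.450677 = -310.8 m.
Distance = √(ΔE² + ΔN²) = √((-310.8)² + (-244.7)²) = 395.6 m.

396 m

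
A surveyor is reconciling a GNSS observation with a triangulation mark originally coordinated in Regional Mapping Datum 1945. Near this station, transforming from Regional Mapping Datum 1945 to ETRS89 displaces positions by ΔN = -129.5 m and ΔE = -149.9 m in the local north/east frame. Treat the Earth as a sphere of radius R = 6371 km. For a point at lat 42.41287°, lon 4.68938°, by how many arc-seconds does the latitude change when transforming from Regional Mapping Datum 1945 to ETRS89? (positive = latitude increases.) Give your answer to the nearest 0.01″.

Δφ = -4.19″

On a sphere of radius R, 1 rad of latitude = R, so Δφ = ΔN / R = -129.5 / 6371000 = -2.0326e-05 rad = -4.193″.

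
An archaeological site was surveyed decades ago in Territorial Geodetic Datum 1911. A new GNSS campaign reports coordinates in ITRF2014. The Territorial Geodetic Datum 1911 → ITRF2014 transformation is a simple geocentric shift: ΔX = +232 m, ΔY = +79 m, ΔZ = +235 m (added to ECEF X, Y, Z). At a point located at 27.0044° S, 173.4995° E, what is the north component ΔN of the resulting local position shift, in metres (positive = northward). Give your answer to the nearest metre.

At φ = -27.0044°, λ = 173.4995°: sin φ = -0.454059, cos φ = 0.890972, sin λ = 0.113212, cos λ = -0.993571.
ΔN = −sin φ cos λ·ΔX − sin φ sin λ·ΔY + cos φ·ΔZ = −(-0.454059)(-0.993571)(232) − (-0.454059)(0.113212)(79) + (0.890972)(235) = 108.77 m.

ΔN = 109 m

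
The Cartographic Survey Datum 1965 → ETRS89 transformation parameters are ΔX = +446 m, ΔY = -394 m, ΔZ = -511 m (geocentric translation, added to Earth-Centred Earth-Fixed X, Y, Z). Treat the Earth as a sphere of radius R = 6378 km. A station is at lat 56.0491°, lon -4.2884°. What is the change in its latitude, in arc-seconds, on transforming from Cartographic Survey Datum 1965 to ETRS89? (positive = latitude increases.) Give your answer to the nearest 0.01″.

Δφ = -21.95″

sin φ = 0.829516, cos φ = 0.558482, sin λ = -0.074777, cos λ = 0.997200.
North component: ΔN = −sin φ cos λ·ΔX − sin φ sin λ·ΔY + cos φ·ΔZ = −(0.829516)(0.997200)(446) − (0.829516)(-0.074777)(-394) + (0.558482)(-511) = -678.75 m.
1° of latitude spans πR/180 = 111317 m, so Δφ = -678.75 / 111317 × 3600 = -21.951″.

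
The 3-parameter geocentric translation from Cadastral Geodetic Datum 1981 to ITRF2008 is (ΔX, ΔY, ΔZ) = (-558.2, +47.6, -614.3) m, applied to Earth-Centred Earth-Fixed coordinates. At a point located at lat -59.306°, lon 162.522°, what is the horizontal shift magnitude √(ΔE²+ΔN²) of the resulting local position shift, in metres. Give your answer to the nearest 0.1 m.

The local east axis at (φ, λ) is (−sin λ, cos λ, 0), so ΔE = −sin(162.522°)·(-558.2) + cos(162.522°)·47.6 = 122.25 m.
The local north axis is (−sin φ cos λ, −sin φ sin λ, cos φ), giving ΔN = 457.839 + 12.293 − 313.571 = 156.56 m.
Horizontal magnitude = √(ΔE² + ΔN²) = √(122.25² + 156.56²) = 198.63 m.

198.6 m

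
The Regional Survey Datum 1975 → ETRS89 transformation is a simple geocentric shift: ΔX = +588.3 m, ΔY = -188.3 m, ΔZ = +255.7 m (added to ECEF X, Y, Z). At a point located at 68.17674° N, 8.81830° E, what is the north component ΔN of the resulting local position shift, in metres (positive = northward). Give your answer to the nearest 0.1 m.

ΔN = -417.8 m

The local north axis is (−sin φ cos λ, −sin φ sin λ, cos φ), giving ΔN = -539.684 + 26.798 + 95.055 = -417.83 m.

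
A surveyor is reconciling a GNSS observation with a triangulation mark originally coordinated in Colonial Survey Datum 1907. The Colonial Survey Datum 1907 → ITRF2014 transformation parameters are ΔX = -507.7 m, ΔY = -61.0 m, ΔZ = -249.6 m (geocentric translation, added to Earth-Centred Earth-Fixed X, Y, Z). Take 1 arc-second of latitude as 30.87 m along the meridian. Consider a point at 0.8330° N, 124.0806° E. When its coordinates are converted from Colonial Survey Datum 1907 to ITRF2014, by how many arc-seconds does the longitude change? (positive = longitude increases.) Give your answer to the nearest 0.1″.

sin φ = 0.014538, cos φ = 0.999894, sin λ = 0.828250, cos λ = -0.560359.
East component: ΔE = −sin λ·ΔX + cos λ·ΔY = −(0.828250)(-507.7) + (-0.560359)(-61.0) = 454.68 m.
1° of latitude spans 3600 × 30.87 = 111132 m; at latitude φ, 1° of longitude spans that × cos φ = 111120.3 m, so Δλ = 454.68 / 111120.3 × 3600 = 14.731″.

Δλ = 14.7″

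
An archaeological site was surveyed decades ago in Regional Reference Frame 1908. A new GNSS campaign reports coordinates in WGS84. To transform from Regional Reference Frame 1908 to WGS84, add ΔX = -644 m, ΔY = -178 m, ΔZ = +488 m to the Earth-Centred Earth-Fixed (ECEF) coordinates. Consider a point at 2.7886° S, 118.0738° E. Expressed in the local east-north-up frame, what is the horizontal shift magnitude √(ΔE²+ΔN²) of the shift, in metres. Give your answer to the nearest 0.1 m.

818.3 m

The local east axis at (φ, λ) is (−sin λ, cos λ, 0), so ΔE = −sin(118.0738°)·(-644) + cos(118.0738°)·(-178) = 652.00 m.
The local north axis is (−sin φ cos λ, −sin φ sin λ, cos φ), giving ΔN = 14.745 − 7.641 + 487.422 = 494.53 m.
Horizontal magnitude = √(ΔE² + ΔN²) = √(652.00² + 494.53²) = 818.32 m.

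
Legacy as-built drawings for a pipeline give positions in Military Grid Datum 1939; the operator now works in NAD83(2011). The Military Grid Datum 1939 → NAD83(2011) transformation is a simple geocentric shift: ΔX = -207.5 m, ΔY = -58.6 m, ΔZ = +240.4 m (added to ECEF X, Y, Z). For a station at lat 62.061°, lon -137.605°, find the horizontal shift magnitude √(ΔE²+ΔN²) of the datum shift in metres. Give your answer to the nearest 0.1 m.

At φ = 62.061°, λ = -137.605°: sin φ = 0.883447, cos φ = 0.468531, sin λ = -0.674238, cos λ = -0.738514.
ΔE = −sin λ·ΔX + cos λ·ΔY = −(-0.674238)·(-207.5) + (-0.738514)·(-58.6) = -96.63 m.
ΔN = −sin φ cos λ·ΔX − sin φ sin λ·ΔY + cos φ·ΔZ = −(0.883447)(-0.738514)(-207.5) − (0.883447)(-0.674238)(-58.6) + (0.468531)(240.4) = -57.65 m.
Horizontal magnitude = √(ΔE² + ΔN²) = √((-96.63)² + (-57.65)²) = 112.52 m.

112.5 m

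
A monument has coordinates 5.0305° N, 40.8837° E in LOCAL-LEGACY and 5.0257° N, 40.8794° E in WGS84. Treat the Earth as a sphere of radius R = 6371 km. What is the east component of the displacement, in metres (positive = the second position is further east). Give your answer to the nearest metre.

Δφ = 5.0257° − 5.0305° = -0.0048°; Δλ = 40.8794° − 40.8837° = -0.0043°.
1° along a meridian = πR/180 = 111195 m.
ΔN = Δφ × 111195 = -533.7 m; ΔE = Δλ × 111195 × cos(5.0305°) = -0.0043 × 111195 × 0.996148 = -476.3 m.

ΔE = -476 m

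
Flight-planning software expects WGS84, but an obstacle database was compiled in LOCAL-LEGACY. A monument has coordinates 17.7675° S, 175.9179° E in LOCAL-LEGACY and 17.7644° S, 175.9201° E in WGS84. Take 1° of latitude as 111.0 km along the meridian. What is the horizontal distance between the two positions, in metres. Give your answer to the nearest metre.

Δφ = -17.7644° − -17.7675° = +0.0031°; Δλ = 175.9201° − 175.9179° = +0.0022°.
ΔN = Δφ × 111000 = 344.1 m; ΔE = Δλ × 111000 × cos(-17.7675°) = +0.0022 × 111000 × 0.952303 = 232.6 m.
Distance = √(ΔE² + ΔN²) = √(232.6² + 344.1²) = 415.3 m.

415 m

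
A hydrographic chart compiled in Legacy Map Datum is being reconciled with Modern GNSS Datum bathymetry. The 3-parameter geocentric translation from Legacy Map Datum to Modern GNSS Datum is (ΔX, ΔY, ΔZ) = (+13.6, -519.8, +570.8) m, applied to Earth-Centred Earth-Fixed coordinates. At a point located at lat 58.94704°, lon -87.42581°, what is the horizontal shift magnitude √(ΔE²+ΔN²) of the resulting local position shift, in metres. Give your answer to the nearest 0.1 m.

151.3 m

The local east axis at (φ, λ) is (−sin λ, cos λ, 0), so ΔE = −sin(-87.42581°)·13.6 + cos(-87.42581°)·(-519.8) = -9.76 m.
The local north axis is (−sin φ cos λ, −sin φ sin λ, cos φ), giving ΔN = -0.523 − 444.859 + 294.436 = -150.95 m.
Horizontal magnitude = √(ΔE² + ΔN²) = √((-9.76)² + (-150.95)²) = 151.26 m.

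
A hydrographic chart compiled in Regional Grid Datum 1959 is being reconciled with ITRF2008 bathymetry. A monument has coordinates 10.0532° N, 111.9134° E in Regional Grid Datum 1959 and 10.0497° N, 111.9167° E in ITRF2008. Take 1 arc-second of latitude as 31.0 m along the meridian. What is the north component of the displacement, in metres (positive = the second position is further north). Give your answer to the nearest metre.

Δφ = 10.0497° − 10.0532° = -0.0035°; Δλ = 111.9167° − 111.9134° = +0.0033°.
1° of latitude = 3600 × 31.00 = 111600 m.
ΔN = Δφ × 111600 = -390.6 m; ΔE = Δλ × 111600 × cos(10.0532°) = +0.0033 × 111600 × 0.984646 = 362.6 m.

ΔN = -391 m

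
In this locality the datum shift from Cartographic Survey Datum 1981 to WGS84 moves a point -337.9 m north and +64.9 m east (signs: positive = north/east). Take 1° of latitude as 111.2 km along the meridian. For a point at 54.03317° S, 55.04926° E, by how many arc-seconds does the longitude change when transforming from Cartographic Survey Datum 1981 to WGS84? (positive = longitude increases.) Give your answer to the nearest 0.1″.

At latitude -54.03317°, cos φ = 0.587317.
1° of longitude at this latitude = 111.2 × cos φ = 65.31 km, so Δλ = 64.9 / 65309.6 = 0.0009937° = 3.577″.

Δλ = 3.6″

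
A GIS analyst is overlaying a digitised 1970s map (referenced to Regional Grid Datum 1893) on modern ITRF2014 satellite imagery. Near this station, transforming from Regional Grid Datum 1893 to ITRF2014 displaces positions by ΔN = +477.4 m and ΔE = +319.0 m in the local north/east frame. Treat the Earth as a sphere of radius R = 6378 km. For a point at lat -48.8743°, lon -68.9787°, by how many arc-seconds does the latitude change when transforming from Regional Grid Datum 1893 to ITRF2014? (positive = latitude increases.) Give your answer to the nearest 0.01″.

Δφ = 15.44″

On a sphere of radius R, 1 rad of latitude = R, so Δφ = ΔN / R = 477.4 / 6378000 = 7.4851e-05 rad = 15.439″.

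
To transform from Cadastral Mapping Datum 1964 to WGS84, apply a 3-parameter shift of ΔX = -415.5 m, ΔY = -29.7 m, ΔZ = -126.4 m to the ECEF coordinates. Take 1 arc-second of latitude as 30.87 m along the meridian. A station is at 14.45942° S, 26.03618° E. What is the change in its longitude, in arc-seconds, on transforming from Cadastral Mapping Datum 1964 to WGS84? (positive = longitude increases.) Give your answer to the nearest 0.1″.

Δλ = 5.2″

sin φ = -0.249694, cos φ = 0.968325, sin λ = 0.438939, cos λ = 0.898517.
East component: ΔE = −sin λ·ΔX + cos λ·ΔY = −(0.438939)(-415.5) + (0.898517)(-29.7) = 155.69 m.
1° of latitude spans 3600 × 30.87 = 111132 m; at latitude φ, 1° of longitude spans that × cos φ = 107611.9 m, so Δλ = 155.69 / 107611.9 × 3600 = 5.208″.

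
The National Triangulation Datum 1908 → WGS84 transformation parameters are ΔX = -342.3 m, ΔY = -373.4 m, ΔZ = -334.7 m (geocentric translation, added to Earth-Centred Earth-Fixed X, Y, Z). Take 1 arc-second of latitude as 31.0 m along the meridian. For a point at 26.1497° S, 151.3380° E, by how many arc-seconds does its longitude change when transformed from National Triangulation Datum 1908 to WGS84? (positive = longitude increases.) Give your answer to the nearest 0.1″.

Δλ = 17.7″

sin φ = -0.440718, cos φ = 0.897646, sin λ = 0.479642, cos λ = -0.877464.
East component: ΔE = −sin λ·ΔX + cos λ·ΔY = −(0.479642)(-342.3) + (-0.877464)(-373.4) = 491.83 m.
1° of latitude spans 3600 × 31.00 = 111600 m; at latitude φ, 1° of longitude spans that × cos φ = 100177.3 m, so Δλ = 491.83 / 100177.3 × 3600 = 17.674″.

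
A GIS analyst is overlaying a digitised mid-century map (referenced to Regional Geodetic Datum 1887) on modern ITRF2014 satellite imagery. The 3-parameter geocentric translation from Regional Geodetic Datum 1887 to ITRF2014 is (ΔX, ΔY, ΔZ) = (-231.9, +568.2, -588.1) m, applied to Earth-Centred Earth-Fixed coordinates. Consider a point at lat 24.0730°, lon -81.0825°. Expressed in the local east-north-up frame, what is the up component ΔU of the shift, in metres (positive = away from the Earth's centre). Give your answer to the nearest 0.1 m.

The local up (radial) axis is (cos φ cos λ, cos φ sin λ, sin φ), giving ΔU = -32.821 − 512.511 − 239.886 = -785.22 m.

ΔU = -785.2 m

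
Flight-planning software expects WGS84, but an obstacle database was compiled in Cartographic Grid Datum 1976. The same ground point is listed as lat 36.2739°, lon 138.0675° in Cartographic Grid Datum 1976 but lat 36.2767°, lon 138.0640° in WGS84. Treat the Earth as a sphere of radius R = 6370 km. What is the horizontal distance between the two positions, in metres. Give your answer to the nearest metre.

Δφ = 36.2767° − 36.2739° = +0.0028°; Δλ = 138.0640° − 138.0675° = -0.0035°.
1° along a meridian = πR/180 = 111177 m.
ΔN = Δφ × 111177 = 311.3 m; ΔE = Δλ × 111177 × cos(36.2739°) = -0.0035 × 111177 × 0.806198 = -313.7 m.
Distance = √(ΔE² + ΔN²) = √((-313.7)² + 311.3²) = 441.9 m.

442 m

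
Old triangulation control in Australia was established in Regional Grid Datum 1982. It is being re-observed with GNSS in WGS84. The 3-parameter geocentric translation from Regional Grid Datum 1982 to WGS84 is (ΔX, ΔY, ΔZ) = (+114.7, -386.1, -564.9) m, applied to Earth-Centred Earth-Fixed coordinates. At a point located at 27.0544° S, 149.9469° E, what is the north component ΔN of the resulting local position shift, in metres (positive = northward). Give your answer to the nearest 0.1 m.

ΔN = -636.2 m

The local north axis is (−sin φ cos λ, −sin φ sin λ, cos φ), giving ΔN = -45.156 − 87.947 − 503.086 = -636.19 m.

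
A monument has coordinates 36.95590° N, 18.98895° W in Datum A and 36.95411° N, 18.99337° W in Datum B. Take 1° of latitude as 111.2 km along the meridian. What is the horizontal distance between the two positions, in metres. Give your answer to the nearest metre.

440 m

Δφ = 36.95411° − 36.95590° = -0.00179°; Δλ = -18.99337° − -18.98895° = -0.00442°.
ΔN = Δφ × 111200 = -199.0 m; ΔE = Δλ × 111200 × cos(36.95590°) = -0.00442 × 111200 × 0.799098 = -392.8 m.
Distance = √(ΔE² + ΔN²) = √((-392.8)² + (-199.0)²) = 440.3 m.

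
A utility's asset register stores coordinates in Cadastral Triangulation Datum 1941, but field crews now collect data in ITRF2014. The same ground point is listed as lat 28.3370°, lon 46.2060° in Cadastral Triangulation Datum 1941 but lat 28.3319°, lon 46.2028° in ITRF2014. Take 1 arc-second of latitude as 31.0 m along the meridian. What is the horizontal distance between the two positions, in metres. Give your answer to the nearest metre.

Δφ = 28.3319° − 28.3370° = -0.0051°; Δλ = 46.2028° − 46.2060° = -0.0032°.
1° of latitude = 3600 × 31.00 = 111600 m.
ΔN = Δφ × 111600 = -569.2 m; ΔE = Δλ × 111600 × cos(28.3370°) = -0.0032 × 111600 × 0.880171 = -314.3 m.
Distance = √(ΔE² + ΔN²) = √((-314.3)² + (-569.2)²) = 650.2 m.

650 m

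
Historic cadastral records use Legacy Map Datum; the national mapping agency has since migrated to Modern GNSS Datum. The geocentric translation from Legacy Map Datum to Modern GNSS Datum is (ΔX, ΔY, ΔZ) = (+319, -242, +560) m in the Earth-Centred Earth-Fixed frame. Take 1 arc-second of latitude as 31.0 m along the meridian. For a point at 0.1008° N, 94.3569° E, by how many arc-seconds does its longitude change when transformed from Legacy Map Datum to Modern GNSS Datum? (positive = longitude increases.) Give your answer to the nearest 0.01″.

sin φ = 0.001759, cos φ = 0.999998, sin λ = 0.997110, cos λ = -0.075969.
East component: ΔE = −sin λ·ΔX + cos λ·ΔY = −(0.997110)(319) + (-0.075969)(-242) = -299.69 m.
1° of latitude spans 3600 × 31.00 = 111600 m; at latitude φ, 1° of longitude spans that × cos φ = 111599.8 m, so Δλ = -299.69 / 111599.8 × 3600 = -9.668″.

Δλ = -9.67″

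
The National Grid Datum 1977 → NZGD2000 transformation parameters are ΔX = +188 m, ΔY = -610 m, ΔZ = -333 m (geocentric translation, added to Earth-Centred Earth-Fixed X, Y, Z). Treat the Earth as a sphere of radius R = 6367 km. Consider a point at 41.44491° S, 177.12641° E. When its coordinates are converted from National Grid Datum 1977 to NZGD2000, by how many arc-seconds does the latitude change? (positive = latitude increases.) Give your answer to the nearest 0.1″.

sin φ = -0.661900, cos φ = 0.749592, sin λ = 0.050133, cos λ = -0.998743.
North component: ΔN = −sin φ cos λ·ΔX − sin φ sin λ·ΔY + cos φ·ΔZ = −(-0.661900)(-0.998743)(188) − (-0.661900)(0.050133)(-610) + (0.749592)(-333) = -394.14 m.
1° of latitude spans πR/180 = 111125 m, so Δφ = -394.14 / 111125 × 3600 = -12.768″.

Δφ = -12.8″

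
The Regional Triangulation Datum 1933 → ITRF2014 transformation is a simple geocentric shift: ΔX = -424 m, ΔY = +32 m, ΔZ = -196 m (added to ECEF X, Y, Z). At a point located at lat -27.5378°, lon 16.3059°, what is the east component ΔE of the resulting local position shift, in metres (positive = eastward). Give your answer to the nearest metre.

ΔE = 150 m

At φ = -27.5378°, λ = 16.3059°: sin φ = -0.462334, cos φ = 0.886706, sin λ = 0.280766, cos λ = 0.959776.
ΔE = −sin λ·ΔX + cos λ·ΔY = −(0.280766)·(-424) + (0.959776)·(32) = 149.76 m.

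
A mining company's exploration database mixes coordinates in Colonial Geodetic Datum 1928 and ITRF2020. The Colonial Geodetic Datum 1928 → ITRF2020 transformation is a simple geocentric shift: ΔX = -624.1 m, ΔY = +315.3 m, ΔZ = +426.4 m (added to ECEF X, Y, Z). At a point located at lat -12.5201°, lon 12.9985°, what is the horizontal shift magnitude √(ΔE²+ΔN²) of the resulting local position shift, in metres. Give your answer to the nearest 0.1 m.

538.7 m

At φ = -12.5201°, λ = 12.9985°: sin φ = -0.216782, cos φ = 0.976220, sin λ = 0.224926, cos λ = 0.974376.
ΔE = −sin λ·ΔX + cos λ·ΔY = −(0.224926)·(-624.1) + (0.974376)·(315.3) = 447.60 m.
ΔN = −sin φ cos λ·ΔX − sin φ sin λ·ΔY + cos φ·ΔZ = −(-0.216782)(0.974376)(-624.1) − (-0.216782)(0.224926)(315.3) + (0.976220)(426.4) = 299.81 m.
Horizontal magnitude = √(ΔE² + ΔN²) = √(447.60² + 299.81²) = 538.73 m.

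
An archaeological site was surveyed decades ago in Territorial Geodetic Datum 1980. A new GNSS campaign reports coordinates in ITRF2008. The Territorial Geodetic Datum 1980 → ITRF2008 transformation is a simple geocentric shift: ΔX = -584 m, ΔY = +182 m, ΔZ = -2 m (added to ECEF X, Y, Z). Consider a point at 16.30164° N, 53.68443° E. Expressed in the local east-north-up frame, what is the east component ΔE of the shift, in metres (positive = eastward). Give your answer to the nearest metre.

ΔE = 578 m

At φ = 16.30164°, λ = 53.68443°: sin φ = 0.280694, cos φ = 0.959797, sin λ = 0.805767, cos λ = 0.592232.
ΔE = −sin λ·ΔX + cos λ·ΔY = −(0.805767)·(-584) + (0.592232)·(182) = 578.35 m.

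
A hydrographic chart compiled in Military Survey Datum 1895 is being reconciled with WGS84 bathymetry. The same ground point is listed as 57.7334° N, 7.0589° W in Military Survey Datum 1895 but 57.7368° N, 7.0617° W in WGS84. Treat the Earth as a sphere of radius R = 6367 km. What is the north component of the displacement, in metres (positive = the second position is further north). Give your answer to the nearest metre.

Δφ = 57.7368° − 57.7334° = +0.0034°; Δλ = -7.0617° − -7.0589° = -0.0028°.
1° along a meridian = πR/180 = 111125 m.
ΔN = Δφ × 111125 = 377.8 m; ΔE = Δλ × 111125 × cos(57.7334°) = -0.0028 × 111125 × 0.533860 = -166.1 m.

ΔN = 378 m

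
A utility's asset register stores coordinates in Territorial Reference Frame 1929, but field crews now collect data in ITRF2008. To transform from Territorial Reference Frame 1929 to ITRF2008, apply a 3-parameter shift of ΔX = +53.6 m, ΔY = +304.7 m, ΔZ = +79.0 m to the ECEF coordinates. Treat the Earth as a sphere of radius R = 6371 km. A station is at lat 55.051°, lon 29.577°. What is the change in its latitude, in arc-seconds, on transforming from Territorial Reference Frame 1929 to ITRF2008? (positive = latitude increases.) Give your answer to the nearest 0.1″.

sin φ = 0.819662, cos φ = 0.572847, sin λ = 0.493593, cos λ = 0.869693.
North component: ΔN = −sin φ cos λ·ΔX − sin φ sin λ·ΔY + cos φ·ΔZ = −(0.819662)(0.869693)(53.6) − (0.819662)(0.493593)(304.7) + (0.572847)(79.0) = -116.23 m.
1° of latitude spans πR/180 = 111195 m, so Δφ = -116.23 / 111195 × 3600 = -3.763″.

Δφ = -3.8″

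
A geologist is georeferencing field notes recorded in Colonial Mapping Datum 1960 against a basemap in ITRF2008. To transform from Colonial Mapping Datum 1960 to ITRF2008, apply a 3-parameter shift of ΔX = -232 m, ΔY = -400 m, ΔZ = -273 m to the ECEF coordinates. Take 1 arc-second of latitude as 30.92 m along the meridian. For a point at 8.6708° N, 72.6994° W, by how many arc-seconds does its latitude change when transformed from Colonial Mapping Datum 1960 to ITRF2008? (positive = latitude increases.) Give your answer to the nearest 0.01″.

sin φ = 0.150757, cos φ = 0.988571, sin λ = -0.954758, cos λ = 0.297385.
North component: ΔN = −sin φ cos λ·ΔX − sin φ sin λ·ΔY + cos φ·ΔZ = −(0.150757)(0.297385)(-232) − (0.150757)(-0.954758)(-400) + (0.988571)(-273) = -317.05 m.
1° of latitude spans 3600 × 30.92 = 111312 m, so Δφ = -317.05 / 111312 × 3600 = -10.254″.

Δφ = -10.25″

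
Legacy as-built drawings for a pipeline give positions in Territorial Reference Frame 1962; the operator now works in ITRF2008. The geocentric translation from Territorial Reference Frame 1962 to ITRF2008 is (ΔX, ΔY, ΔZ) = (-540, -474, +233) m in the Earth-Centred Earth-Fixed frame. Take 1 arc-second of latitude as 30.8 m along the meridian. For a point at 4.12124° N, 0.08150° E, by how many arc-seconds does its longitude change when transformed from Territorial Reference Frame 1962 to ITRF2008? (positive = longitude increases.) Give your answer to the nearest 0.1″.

Δλ = -15.4″

sin φ = 0.071867, cos φ = 0.997414, sin λ = 0.001422, cos λ = 0.999999.
East component: ΔE = −sin λ·ΔX + cos λ·ΔY = −(0.001422)(-540) + (0.999999)(-474) = -473.23 m.
1° of latitude spans 3600 × 30.80 = 110880 m; at latitude φ, 1° of longitude spans that × cos φ = 110593.3 m, so Δλ = -473.23 / 110593.3 × 3600 = -15.404″.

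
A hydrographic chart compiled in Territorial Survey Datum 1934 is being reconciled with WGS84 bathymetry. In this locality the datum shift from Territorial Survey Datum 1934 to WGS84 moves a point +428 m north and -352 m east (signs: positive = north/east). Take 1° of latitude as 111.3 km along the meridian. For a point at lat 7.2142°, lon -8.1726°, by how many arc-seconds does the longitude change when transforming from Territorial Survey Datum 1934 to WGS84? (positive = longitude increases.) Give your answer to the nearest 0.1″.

Δλ = -11.5″

At latitude 7.2142°, cos φ = 0.992084.
1° of longitude at this latitude = 111.3 × cos φ = 110.42 km, so Δλ = -352.0 / 110418.9 = -0.0031879° = -11.476″.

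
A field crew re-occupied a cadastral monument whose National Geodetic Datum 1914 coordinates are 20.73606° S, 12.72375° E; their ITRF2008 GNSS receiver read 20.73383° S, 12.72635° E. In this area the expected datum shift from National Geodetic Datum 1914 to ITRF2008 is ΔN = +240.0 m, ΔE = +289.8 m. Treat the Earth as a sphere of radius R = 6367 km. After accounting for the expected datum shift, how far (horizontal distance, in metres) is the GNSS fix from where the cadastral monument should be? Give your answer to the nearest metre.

21 m

Observed coordinate differences: Δφ = +0.00223°, Δλ = +0.00260°.
Converting to metres (1° lat = 111125 m, cos φ = 0.935221): observed ΔN = 247.8 m, observed ΔE = 270.2 m.
Subtracting the expected shift leaves a residual of 247.8 − (240.0) = 7.8 m north and 270.2 − (289.8) = -19.6 m east.
Residual distance = √(7.8² + (-19.6)²) = 21.1 m.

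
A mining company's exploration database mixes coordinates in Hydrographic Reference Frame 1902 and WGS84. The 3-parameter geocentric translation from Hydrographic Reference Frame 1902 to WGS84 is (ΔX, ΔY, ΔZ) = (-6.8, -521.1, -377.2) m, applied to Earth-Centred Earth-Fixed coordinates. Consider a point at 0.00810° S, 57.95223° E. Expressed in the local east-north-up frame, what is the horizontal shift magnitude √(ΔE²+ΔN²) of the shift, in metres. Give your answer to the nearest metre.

The local east axis at (φ, λ) is (−sin λ, cos λ, 0), so ΔE = −sin(57.95223°)·(-6.8) + cos(57.95223°)·(-521.1) = -270.75 m.
The local north axis is (−sin φ cos λ, −sin φ sin λ, cos φ), giving ΔN = -0.001 − 0.062 − 377.200 = -377.26 m.
Horizontal magnitude = √(ΔE² + ΔN²) = √((-270.75)² + (-377.26)²) = 464.36 m.

464 m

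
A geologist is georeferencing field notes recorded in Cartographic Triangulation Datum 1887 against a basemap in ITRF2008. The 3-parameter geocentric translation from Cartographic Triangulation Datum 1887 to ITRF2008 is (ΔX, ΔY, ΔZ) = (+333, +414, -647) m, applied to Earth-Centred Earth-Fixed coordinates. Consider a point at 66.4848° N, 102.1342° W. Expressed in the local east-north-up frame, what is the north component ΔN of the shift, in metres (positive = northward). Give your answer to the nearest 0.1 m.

ΔN = 177.2 m

At φ = 66.4848°, λ = -102.1342°: sin φ = 0.916954, cos φ = 0.398992, sin λ = -0.977658, cos λ = -0.210202.
ΔN = −sin φ cos λ·ΔX − sin φ sin λ·ΔY + cos φ·ΔZ = −(0.916954)(-0.210202)(333) − (0.916954)(-0.977658)(414) + (0.398992)(-647) = 177.17 m.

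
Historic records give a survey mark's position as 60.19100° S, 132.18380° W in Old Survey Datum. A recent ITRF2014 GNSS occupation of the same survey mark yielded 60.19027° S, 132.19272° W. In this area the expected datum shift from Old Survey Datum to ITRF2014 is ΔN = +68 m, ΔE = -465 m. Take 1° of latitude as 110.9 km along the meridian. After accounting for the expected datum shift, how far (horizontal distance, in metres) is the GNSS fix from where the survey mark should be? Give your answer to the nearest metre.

30 m

Observed coordinate differences: Δφ = +0.00073°, Δλ = -0.00892°.
Converting to metres (1° lat = 110900 m, cos φ = 0.497110): observed ΔN = 81.0 m, observed ΔE = -491.8 m.
Subtracting the expected shift leaves a residual of 81.0 − (68) = 13.0 m north and -491.8 − (-465) = -26.8 m east.
Residual distance = √(13.0² + (-26.8)²) = 29.7 m.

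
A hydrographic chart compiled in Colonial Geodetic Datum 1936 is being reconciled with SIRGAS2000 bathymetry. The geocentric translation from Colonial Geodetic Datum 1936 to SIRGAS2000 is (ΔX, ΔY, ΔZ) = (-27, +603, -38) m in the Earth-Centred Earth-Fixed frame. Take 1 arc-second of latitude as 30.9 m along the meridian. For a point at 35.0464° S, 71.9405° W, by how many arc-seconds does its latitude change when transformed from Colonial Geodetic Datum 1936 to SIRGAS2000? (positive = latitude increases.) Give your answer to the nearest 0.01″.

sin φ = -0.574240, cos φ = 0.818687, sin λ = -0.950735, cos λ = 0.310004.
North component: ΔN = −sin φ cos λ·ΔX − sin φ sin λ·ΔY + cos φ·ΔZ = −(-0.574240)(0.310004)(-27) − (-0.574240)(-0.950735)(603) + (0.818687)(-38) = -365.12 m.
1° of latitude spans 3600 × 30.90 = 111240 m, so Δφ = -365.12 / 111240 × 3600 = -11.816″.

Δφ = -11.82″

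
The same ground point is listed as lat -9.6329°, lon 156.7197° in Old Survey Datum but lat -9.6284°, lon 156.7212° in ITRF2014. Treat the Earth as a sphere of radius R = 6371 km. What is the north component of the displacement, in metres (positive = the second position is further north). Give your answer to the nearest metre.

Δφ = -9.6284° − -9.6329° = +0.0045°; Δλ = 156.7212° − 156.7197° = +0.0015°.
1° along a meridian = πR/180 = 111195 m.
ΔN = Δφ × 111195 = 500.4 m; ΔE = Δλ × 111195 × cos(-9.6329°) = +0.0015 × 111195 × 0.985900 = 164.4 m.

ΔN = 500 m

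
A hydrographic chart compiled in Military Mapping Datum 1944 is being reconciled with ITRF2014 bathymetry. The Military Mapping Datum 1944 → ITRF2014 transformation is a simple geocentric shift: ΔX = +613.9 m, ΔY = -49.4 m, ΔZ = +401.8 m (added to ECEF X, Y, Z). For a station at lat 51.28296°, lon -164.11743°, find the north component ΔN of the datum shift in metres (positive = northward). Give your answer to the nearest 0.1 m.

ΔN = 701.5 m

The local north axis is (−sin φ cos λ, −sin φ sin λ, cos φ), giving ΔN = 460.706 − 10.548 + 251.316 = 701.47 m.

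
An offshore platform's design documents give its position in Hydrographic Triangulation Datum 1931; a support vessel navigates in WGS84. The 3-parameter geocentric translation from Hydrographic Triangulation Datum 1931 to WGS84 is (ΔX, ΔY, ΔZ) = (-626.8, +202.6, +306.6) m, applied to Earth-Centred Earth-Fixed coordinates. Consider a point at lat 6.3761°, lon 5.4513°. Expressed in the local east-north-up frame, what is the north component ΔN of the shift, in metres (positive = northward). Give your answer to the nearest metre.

At φ = 6.3761°, λ = 5.4513°: sin φ = 0.111054, cos φ = 0.993814, sin λ = 0.095000, cos λ = 0.995477.
ΔN = −sin φ cos λ·ΔX − sin φ sin λ·ΔY + cos φ·ΔZ = −(0.111054)(0.995477)(-626.8) − (0.111054)(0.095000)(202.6) + (0.993814)(306.6) = 371.86 m.

ΔN = 372 m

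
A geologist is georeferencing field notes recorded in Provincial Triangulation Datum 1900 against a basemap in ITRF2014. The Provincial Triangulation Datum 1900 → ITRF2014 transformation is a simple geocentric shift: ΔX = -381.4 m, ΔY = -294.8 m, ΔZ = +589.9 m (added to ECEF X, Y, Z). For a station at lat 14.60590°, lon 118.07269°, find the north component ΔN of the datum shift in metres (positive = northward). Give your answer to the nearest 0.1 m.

The local north axis is (−sin φ cos λ, −sin φ sin λ, cos φ), giving ΔN = -45.260 + 65.593 + 570.836 = 591.17 m.

ΔN = 591.2 m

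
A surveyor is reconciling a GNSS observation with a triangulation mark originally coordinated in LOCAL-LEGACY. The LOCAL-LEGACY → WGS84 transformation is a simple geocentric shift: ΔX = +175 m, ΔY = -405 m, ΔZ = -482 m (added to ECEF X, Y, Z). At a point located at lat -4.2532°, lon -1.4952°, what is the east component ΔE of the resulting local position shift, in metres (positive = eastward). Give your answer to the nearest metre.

The local east axis at (φ, λ) is (−sin λ, cos λ, 0), so ΔE = −sin(-1.4952°)·175 + cos(-1.4952°)·(-405) = -400.30 m.

ΔE = -400 m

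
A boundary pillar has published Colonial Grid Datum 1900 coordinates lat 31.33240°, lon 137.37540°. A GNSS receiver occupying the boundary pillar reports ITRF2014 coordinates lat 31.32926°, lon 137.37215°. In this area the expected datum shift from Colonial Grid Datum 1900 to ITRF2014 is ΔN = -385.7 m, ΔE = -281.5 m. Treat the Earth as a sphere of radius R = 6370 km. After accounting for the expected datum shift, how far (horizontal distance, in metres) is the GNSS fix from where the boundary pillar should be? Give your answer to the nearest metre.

46 m

Observed coordinate differences: Δφ = -0.00314°, Δλ = -0.00325°.
Converting to metres (1° lat = 111177 m, cos φ = 0.854165): observed ΔN = -349.1 m, observed ΔE = -308.6 m.
Subtracting the expected shift leaves a residual of -349.1 − (-385.7) = 36.6 m north and -308.6 − (-281.5) = -27.1 m east.
Residual distance = √(36.6² + (-27.1)²) = 45.6 m.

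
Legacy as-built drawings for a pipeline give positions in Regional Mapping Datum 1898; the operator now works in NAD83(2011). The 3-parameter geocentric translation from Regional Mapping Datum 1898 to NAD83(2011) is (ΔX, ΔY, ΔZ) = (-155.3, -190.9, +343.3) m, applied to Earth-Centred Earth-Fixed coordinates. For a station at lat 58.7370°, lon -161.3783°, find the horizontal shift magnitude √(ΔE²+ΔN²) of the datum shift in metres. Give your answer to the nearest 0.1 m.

131.3 m

At φ = 58.7370°, λ = -161.3783°: sin φ = 0.854794, cos φ = 0.518967, sin λ = -0.319318, cos λ = -0.947648.
ΔE = −sin λ·ΔX + cos λ·ΔY = −(-0.319318)·(-155.3) + (-0.947648)·(-190.9) = 131.32 m.
ΔN = −sin φ cos λ·ΔX − sin φ sin λ·ΔY + cos φ·ΔZ = −(0.854794)(-0.947648)(-155.3) − (0.854794)(-0.319318)(-190.9) + (0.518967)(343.3) = 0.26 m.
Horizontal magnitude = √(ΔE² + ΔN²) = √(131.32² + 0.26²) = 131.32 m.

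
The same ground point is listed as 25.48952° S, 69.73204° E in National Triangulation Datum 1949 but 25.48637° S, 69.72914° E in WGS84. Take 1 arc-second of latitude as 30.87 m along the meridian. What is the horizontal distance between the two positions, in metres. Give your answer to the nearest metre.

Δφ = -25.48637° − -25.48952° = +0.00315°; Δλ = 69.72914° − 69.73204° = -0.00290°.
1° of latitude = 3600 × 30.87 = 111132 m.
ΔN = Δφ × 111132 = 350.1 m; ΔE = Δλ × 111132 × cos(-25.48952°) = -0.00290 × 111132 × 0.902664 = -290.9 m.
Distance = √(ΔE² + ΔN²) = √((-290.9)² + 350.1²) = 455.2 m.

455 m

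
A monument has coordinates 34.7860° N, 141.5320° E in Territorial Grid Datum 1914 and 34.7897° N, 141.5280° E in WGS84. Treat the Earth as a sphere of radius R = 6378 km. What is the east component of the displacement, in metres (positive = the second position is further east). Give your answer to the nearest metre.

ΔE = -366 m

Δφ = 34.7897° − 34.7860° = +0.0037°; Δλ = 141.5280° − 141.5320° = -0.0040°.
1° along a meridian = πR/180 = 111317 m.
ΔN = Δφ × 111317 = 411.9 m; ΔE = Δλ × 111317 × cos(34.7860°) = -0.0040 × 111317 × 0.821289 = -365.7 m.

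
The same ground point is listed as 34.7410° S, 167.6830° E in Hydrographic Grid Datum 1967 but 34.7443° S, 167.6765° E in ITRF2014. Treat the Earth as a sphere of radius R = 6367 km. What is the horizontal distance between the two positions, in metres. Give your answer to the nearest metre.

Δφ = -34.7443° − -34.7410° = -0.0033°; Δλ = 167.6765° − 167.6830° = -0.0065°.
1° along a meridian = πR/180 = 111125 m.
ΔN = Δφ × 111125 = -366.7 m; ΔE = Δλ × 111125 × cos(-34.7410°) = -0.0065 × 111125 × 0.821736 = -593.6 m.
Distance = √(ΔE² + ΔN²) = √((-593.6)² + (-366.7)²) = 697.7 m.

698 m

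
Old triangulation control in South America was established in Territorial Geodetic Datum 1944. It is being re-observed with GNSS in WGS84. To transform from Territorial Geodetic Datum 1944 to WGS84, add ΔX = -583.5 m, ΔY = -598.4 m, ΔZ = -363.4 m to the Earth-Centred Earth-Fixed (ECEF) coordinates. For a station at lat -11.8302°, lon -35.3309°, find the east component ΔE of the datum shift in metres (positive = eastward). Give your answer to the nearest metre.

ΔE = -826 m

The local east axis at (φ, λ) is (−sin λ, cos λ, 0), so ΔE = −sin(-35.3309°)·(-583.5) + cos(-35.3309°)·(-598.4) = -825.63 m.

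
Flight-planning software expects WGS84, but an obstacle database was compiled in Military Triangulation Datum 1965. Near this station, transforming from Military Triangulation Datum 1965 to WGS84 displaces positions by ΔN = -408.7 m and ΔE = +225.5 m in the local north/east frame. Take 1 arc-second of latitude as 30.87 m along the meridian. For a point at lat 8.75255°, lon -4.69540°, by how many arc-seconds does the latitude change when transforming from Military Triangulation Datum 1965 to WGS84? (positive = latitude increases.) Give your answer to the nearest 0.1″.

Δφ = -13.2″

1″ of latitude = 30.87 m, so Δφ = -408.7 / 30.87 = -13.239″.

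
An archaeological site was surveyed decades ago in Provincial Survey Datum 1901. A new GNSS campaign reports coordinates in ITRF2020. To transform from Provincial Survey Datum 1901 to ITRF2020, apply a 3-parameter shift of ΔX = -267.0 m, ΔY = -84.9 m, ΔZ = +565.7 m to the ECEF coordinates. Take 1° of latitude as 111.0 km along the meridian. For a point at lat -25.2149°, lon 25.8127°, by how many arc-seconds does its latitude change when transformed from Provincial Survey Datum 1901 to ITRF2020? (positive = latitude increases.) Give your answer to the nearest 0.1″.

sin φ = -0.426015, cos φ = 0.904716, sin λ = 0.435431, cos λ = 0.900222.
North component: ΔN = −sin φ cos λ·ΔX − sin φ sin λ·ΔY + cos φ·ΔZ = −(-0.426015)(0.900222)(-267.0) − (-0.426015)(0.435431)(-84.9) + (0.904716)(565.7) = 393.65 m.
1° of latitude spans 111000 m, so Δφ = 393.65 / 111000 × 3600 = 12.767″.

Δφ = 12.8″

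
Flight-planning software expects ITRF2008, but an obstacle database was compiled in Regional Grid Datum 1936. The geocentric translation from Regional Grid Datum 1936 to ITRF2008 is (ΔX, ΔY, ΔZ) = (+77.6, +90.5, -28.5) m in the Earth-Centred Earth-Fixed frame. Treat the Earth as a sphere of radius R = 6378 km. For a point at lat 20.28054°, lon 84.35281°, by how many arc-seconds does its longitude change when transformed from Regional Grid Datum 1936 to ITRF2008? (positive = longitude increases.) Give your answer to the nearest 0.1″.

sin φ = 0.346617, cos φ = 0.938007, sin λ = 0.995147, cos λ = 0.098403.
East component: ΔE = −sin λ·ΔX + cos λ·ΔY = −(0.995147)(77.6) + (0.098403)(90.5) = -68.32 m.
1° of latitude spans πR/180 = 111317 m; at latitude φ, 1° of longitude spans that × cos φ = 104416.2 m, so Δλ = -68.32 / 104416.2 × 3600 = -2.355″.

Δλ = -2.4″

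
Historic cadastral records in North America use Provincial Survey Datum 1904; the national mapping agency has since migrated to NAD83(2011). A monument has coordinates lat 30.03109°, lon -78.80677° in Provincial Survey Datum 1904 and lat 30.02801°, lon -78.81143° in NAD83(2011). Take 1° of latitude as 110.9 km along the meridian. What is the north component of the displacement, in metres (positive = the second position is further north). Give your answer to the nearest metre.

Δφ = 30.02801° − 30.03109° = -0.00308°; Δλ = -78.81143° − -78.80677° = -0.00466°.
ΔN = Δφ × 110900 = -341.6 m; ΔE = Δλ × 110900 × cos(30.03109°) = -0.00466 × 110900 × 0.865754 = -447.4 m.

ΔN = -342 m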